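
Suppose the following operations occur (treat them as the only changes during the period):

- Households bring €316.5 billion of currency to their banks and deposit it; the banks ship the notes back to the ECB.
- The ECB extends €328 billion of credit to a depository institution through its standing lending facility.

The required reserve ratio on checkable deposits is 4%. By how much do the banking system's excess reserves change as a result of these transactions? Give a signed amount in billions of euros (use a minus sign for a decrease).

+€631.84 billion

Currency deposit €316.5 billion: reserves +€316.5B, deposits +€316.5B.
Discount-window loan €328 billion: reserves +€328B, deposits 0.
Totals: Δreserves = +€644.5B, Δdeposits = +€316.5B.
Δrequired reserves = 4% × +€316.5B = +€12.66B.
Δexcess reserves = Δreserves − Δrequired = +€644.5B − (+€12.66B) = +€631.84 billion.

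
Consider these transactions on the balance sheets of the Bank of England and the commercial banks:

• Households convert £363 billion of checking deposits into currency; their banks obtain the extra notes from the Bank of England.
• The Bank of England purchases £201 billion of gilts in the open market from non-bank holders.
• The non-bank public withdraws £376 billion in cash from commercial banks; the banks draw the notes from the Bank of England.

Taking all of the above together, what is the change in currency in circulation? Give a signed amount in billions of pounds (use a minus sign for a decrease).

Bank of England balance sheet:
  Assets:      Securities +£201B
  Liabilities: Bank reserves −£538B, Currency in circulation +£739B
Commercial banking system:
  Assets:      Reserves at CB −£538B
  Liabilities: Checkable deposits −£538B
So the change in currency in circulation is +£739 billion.

+£739 billion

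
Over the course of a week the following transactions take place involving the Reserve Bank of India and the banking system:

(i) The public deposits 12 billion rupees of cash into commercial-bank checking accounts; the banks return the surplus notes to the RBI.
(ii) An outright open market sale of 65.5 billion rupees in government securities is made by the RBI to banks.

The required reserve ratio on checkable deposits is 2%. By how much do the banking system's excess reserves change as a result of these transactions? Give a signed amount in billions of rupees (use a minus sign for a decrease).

Currency deposit 12 billion rupees: reserves +12B, deposits +12B.
OMO sale (to banks) 65.5 billion rupees: reserves −65.5B, deposits 0.
Totals: Δreserves = −53.5B, Δdeposits = +12B.
Δrequired reserves = 2% × +12B = +0.24B.
Δexcess reserves = Δreserves − Δrequired = −53.5B − (+0.24B) = -53.74 billion.

-53.74 billion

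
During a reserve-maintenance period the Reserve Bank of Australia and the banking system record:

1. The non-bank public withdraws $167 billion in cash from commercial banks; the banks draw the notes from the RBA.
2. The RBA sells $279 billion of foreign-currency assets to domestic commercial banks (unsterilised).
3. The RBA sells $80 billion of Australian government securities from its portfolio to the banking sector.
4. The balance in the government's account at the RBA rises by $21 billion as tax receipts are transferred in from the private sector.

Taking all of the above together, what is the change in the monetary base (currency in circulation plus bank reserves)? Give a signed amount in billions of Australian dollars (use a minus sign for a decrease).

-$380 billion

RBA balance sheet:
  Assets:      Securities −$80B, Foreign assets −$279B
  Liabilities: Bank reserves −$547B, Currency in circulation +$167B, Government deposits +$21B
Commercial banking system:
  Assets:      Reserves at CB −$547B, Securities +$80B, Foreign assets +$279B
  Liabilities: Checkable deposits −$188B
Monetary base = currency + reserves: +$167B + (−$547B) = -$380 billion.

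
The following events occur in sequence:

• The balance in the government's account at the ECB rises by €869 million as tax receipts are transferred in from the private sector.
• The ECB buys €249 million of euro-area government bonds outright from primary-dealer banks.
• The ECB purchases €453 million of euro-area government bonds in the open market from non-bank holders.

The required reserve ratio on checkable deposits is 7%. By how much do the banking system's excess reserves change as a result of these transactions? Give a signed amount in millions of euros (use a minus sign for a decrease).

Government account inflow €869 million: reserves −€869M, deposits −€869M.
OMO purchase (from banks) €249 million: reserves +€249M, deposits 0.
Asset purchase (from non-banks) €453 million: reserves +€453M, deposits +€453M.
Totals: Δreserves = −€167M, Δdeposits = −€416M.
Δrequired reserves = 7% × −€416M = −€29.12M.
Δexcess reserves = Δreserves − Δrequired = −€167M − (−€29.12M) = -€137.88 million.

-€137.88 million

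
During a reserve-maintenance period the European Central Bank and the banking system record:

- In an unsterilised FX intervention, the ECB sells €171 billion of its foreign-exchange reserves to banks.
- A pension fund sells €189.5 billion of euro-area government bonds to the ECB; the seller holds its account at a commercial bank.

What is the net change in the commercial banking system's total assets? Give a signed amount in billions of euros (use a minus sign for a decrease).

FX sale €171 billion: just an asset swap on bank balance sheets → 0.
Asset purchase (from non-banks) €189.5 billion: bank balance sheets expand → +€189.5B.
Net: 0 + 189.5 = +€189.5 billion.

+€189.5 billion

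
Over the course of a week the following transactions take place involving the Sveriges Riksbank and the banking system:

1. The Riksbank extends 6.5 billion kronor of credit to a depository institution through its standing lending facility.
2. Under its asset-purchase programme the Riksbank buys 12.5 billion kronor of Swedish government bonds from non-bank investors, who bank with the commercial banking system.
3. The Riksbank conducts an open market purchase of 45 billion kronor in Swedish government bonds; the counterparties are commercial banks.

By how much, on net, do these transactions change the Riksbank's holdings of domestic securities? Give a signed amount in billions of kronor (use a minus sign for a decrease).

+57.5 billion

Riksbank balance sheet:
  Assets:      Securities +57.5B, Loans to banks +6.5B
  Liabilities: Bank reserves +64B
Commercial banking system:
  Assets:      Reserves at CB +64B, Securities −45B
  Liabilities: Checkable deposits +12.5B, Borrowings from CB +6.5B
So the change in the Riksbank's holdings of domestic securities is +57.5 billion.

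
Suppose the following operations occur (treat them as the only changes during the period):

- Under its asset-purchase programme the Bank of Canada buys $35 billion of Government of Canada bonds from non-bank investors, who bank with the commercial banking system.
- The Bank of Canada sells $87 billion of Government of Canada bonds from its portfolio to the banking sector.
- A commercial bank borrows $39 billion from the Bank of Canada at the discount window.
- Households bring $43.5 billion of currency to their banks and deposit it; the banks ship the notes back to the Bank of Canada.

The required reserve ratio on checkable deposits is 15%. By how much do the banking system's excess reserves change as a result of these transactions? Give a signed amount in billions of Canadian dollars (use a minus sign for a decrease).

Asset purchase (from non-banks) $35 billion: reserves +$35B, deposits +$35B.
OMO sale (to banks) $87 billion: reserves −$87B, deposits 0.
Discount-window loan $39 billion: reserves +$39B, deposits 0.
Currency deposit $43.5 billion: reserves +$43.5B, deposits +$43.5B.
Totals: Δreserves = +$30.5B, Δdeposits = +$78.5B.
Δrequired reserves = 15% × +$78.5B = +$11.775B.
Δexcess reserves = Δreserves − Δrequired = +$30.5B − (+$11.775B) = +$18.725 billion.

+$18.725 billion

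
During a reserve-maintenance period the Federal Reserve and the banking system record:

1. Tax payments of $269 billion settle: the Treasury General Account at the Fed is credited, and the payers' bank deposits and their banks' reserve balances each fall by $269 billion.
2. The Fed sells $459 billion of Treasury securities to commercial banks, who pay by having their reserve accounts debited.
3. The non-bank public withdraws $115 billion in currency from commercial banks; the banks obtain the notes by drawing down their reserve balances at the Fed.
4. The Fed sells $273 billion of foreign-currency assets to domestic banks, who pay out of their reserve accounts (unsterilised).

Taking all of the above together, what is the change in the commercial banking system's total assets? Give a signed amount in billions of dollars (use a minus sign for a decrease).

Fed balance sheet:
  Assets:      Securities −$459B, Foreign assets −$273B
  Liabilities: Bank reserves −$1116B, Currency in circulation +$115B, Government deposits +$269B
Commercial banking system:
  Assets:      Reserves at CB −$1116B, Securities +$459B, Foreign assets +$273B
  Liabilities: Checkable deposits −$384B
Change in total bank assets = -$384 billion.

-$384 billion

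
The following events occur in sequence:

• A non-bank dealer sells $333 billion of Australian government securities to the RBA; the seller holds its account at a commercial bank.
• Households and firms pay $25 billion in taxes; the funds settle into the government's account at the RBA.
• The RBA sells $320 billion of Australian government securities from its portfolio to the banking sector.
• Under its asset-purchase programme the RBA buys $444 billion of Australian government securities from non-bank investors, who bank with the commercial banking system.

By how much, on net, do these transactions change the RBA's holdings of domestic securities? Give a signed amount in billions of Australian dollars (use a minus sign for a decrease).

Asset purchase (from non-banks) $333 billion: securities added to the RBA's portfolio → +$333B.
Government account inflow $25 billion: the RBA's securities portfolio is untouched → 0.
OMO sale (to banks) $320 billion: securities removed from the RBA's portfolio → −$320B.
Asset purchase (from non-banks) $444 billion: securities added to the RBA's portfolio → +$444B.
Net: 333 + 0 − 320 + 444 = +$457 billion.

+$457 billion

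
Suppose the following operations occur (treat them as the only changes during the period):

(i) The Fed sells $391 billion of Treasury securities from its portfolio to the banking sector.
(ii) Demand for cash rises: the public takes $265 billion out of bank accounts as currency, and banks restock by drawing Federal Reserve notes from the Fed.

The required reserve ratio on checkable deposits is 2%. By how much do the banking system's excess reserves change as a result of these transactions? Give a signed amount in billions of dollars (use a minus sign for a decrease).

-$650.7 billion

OMO sale (to banks) $391 billion: reserves −$391B, deposits 0.
Currency withdrawal $265 billion: reserves −$265B, deposits −$265B.
Totals: Δreserves = −$656B, Δdeposits = −$265B.
Δrequired reserves = 2% × −$265B = −$5.3B.
Δexcess reserves = Δreserves − Δrequired = −$656B − (−$5.3B) = -$650.7 billion.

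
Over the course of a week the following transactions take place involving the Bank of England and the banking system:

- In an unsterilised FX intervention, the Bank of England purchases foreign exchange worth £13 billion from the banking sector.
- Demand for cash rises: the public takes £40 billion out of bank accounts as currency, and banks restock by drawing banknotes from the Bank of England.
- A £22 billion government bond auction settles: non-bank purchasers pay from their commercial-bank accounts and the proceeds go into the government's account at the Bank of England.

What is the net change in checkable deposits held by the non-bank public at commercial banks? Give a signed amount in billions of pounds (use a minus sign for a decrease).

-£62 billion

FX purchase £13 billion: the counterparty is a bank, so public deposits are unchanged → 0.
Currency withdrawal £40 billion: non-bank counterparties' bank balances fall → −£40B.
Government account inflow £22 billion: non-bank counterparties' bank balances fall → −£22B.
Net: 0 − 40 − 22 = -£62 billion.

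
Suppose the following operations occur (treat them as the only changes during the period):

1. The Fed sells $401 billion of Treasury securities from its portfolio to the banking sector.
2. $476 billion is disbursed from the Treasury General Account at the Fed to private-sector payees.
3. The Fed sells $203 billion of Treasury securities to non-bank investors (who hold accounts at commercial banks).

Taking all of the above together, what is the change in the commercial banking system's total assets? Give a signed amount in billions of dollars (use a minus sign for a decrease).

Fed balance sheet:
  Assets:      Securities −$604B
  Liabilities: Bank reserves −$128B, Government deposits −$476B
Commercial banking system:
  Assets:      Reserves at CB −$128B, Securities +$401B
  Liabilities: Checkable deposits +$273B
Change in total bank assets = +$273 billion.

+$273 billion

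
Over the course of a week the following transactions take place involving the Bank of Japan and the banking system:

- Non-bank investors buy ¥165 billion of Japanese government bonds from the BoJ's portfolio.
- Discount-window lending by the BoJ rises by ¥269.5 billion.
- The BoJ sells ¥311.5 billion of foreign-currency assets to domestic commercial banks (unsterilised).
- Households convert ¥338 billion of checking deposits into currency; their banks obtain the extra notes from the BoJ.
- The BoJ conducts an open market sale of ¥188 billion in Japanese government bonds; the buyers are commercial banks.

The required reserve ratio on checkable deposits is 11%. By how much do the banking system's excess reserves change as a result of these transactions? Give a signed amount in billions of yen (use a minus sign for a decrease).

-¥677.67 billion

Asset sale (to non-banks) ¥165 billion: reserves −¥165B, deposits −¥165B.
Discount-window loan ¥269.5 billion: reserves +¥269.5B, deposits 0.
FX sale ¥311.5 billion: reserves −¥311.5B, deposits 0.
Currency withdrawal ¥338 billion: reserves −¥338B, deposits −¥338B.
OMO sale (to banks) ¥188 billion: reserves −¥188B, deposits 0.
Totals: Δreserves = −¥733B, Δdeposits = −¥503B.
Δrequired reserves = 11% × −¥503B = −¥55.33B.
Δexcess reserves = Δreserves − Δrequired = −¥733B − (−¥55.33B) = -¥677.67 billion.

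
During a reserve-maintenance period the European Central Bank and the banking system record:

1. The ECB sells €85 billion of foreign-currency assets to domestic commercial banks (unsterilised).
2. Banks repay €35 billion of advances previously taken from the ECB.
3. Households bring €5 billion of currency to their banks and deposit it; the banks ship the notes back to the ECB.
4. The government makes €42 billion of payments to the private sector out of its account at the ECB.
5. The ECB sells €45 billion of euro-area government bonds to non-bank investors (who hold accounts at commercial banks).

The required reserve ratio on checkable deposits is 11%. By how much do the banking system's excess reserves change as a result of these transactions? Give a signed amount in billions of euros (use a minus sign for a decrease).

-€118.22 billion

FX sale €85 billion: reserves −€85B, deposits 0.
Discount-window repayment €35 billion: reserves −€35B, deposits 0.
Currency deposit €5 billion: reserves +€5B, deposits +€5B.
Government spending €42 billion: reserves +€42B, deposits +€42B.
Asset sale (to non-banks) €45 billion: reserves −€45B, deposits −€45B.
Totals: Δreserves = −€118B, Δdeposits = +€2B.
Δrequired reserves = 11% × +€2B = +€0.22B.
Δexcess reserves = Δreserves − Δrequired = −€118B − (+€0.22B) = -€118.22 billion.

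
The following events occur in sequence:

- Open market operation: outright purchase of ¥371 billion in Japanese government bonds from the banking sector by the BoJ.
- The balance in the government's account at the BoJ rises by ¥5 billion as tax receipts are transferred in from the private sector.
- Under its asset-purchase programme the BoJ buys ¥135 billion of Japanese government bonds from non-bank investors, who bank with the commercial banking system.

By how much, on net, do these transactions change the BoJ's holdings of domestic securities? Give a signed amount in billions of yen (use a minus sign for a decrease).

+¥506 billion

OMO purchase (from banks) ¥371 billion: securities added to the BoJ's portfolio → +¥371B.
Government account inflow ¥5 billion: the BoJ's securities portfolio is untouched → 0.
Asset purchase (from non-banks) ¥135 billion: securities added to the BoJ's portfolio → +¥135B.
Net: 371 + 0 + 135 = +¥506 billion.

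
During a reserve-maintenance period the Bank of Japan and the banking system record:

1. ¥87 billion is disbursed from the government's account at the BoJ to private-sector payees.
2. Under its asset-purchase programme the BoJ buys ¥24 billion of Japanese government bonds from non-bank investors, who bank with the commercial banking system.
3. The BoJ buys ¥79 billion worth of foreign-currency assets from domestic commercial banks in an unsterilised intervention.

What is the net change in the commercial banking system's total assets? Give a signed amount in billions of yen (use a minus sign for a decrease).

Government spending ¥87 billion: bank balance sheets expand → +¥87B.
Asset purchase (from non-banks) ¥24 billion: bank balance sheets expand → +¥24B.
FX purchase ¥79 billion: just an asset swap on bank balance sheets → 0.
Net: 87 + 24 + 0 = +¥111 billion.

+¥111 billion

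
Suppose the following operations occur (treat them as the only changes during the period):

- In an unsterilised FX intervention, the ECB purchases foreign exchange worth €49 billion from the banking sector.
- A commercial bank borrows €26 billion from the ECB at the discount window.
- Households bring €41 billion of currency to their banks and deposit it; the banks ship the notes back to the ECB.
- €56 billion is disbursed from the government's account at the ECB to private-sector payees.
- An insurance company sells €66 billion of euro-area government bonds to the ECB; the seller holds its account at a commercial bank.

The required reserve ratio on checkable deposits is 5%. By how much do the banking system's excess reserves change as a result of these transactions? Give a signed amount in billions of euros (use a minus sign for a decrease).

FX purchase €49 billion: reserves +€49B, deposits 0.
Discount-window loan €26 billion: reserves +€26B, deposits 0.
Currency deposit €41 billion: reserves +€41B, deposits +€41B.
Government spending €56 billion: reserves +€56B, deposits +€56B.
Asset purchase (from non-banks) €66 billion: reserves +€66B, deposits +€66B.
Totals: Δreserves = +€238B, Δdeposits = +€163B.
Δrequired reserves = 5% × +€163B = +€8.15B.
Δexcess reserves = Δreserves − Δrequired = +€238B − (+€8.15B) = +€229.85 billion.

+€229.85 billion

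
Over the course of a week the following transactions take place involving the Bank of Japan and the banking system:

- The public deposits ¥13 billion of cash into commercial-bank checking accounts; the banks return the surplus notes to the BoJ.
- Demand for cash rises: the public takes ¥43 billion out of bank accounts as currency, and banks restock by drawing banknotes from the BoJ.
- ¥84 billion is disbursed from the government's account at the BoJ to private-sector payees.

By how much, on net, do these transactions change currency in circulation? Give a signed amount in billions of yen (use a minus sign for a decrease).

+¥30 billion

Currency deposit ¥13 billion: notes return to the central bank → −¥13B.
Currency withdrawal ¥43 billion: notes leave the central bank → +¥43B.
Government spending ¥84 billion: no currency enters or leaves circulation → 0.
Net: −13 + 43 + 0 = +¥30 billion.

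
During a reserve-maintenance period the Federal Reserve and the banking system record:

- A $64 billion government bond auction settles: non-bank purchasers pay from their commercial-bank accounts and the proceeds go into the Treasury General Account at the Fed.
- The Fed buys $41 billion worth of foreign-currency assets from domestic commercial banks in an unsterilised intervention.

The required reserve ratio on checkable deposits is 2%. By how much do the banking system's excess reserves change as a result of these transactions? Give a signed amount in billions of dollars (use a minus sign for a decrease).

Government account inflow $64 billion: reserves −$64B, deposits −$64B.
FX purchase $41 billion: reserves +$41B, deposits 0.
Totals: Δreserves = −$23B, Δdeposits = −$64B.
Δrequired reserves = 2% × −$64B = −$1.28B.
Δexcess reserves = Δreserves − Δrequired = −$23B − (−$1.28B) = -$21.72 billion.

-$21.72 billion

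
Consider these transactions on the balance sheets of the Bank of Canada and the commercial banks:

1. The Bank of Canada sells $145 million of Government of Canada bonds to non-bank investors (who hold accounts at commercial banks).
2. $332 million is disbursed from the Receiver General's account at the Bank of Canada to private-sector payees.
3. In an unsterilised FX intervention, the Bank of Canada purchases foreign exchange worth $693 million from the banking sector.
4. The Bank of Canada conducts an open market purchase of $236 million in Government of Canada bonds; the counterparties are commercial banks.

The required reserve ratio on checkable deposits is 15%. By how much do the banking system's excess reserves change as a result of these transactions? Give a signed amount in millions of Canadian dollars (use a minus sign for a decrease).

+$1087.95 million

Asset sale (to non-banks) $145 million: reserves −$145M, deposits −$145M.
Government spending $332 million: reserves +$332M, deposits +$332M.
FX purchase $693 million: reserves +$693M, deposits 0.
OMO purchase (from banks) $236 million: reserves +$236M, deposits 0.
Totals: Δreserves = +$1116M, Δdeposits = +$187M.
Δrequired reserves = 15% × +$187M = +$28.05M.
Δexcess reserves = Δreserves − Δrequired = +$1116M − (+$28.05M) = +$1087.95 million.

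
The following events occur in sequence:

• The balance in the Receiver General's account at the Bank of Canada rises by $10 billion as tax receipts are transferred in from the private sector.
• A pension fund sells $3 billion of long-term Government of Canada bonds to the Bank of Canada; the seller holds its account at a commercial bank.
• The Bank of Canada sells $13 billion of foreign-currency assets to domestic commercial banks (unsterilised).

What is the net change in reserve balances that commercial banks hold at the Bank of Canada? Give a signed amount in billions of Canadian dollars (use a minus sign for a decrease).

-$20 billion

Government account inflow $10 billion: funds move from bank reserves into the government account → −$10B.
Asset purchase (from non-banks) $3 billion: the Bank of Canada pays by crediting reserve accounts → +$3B.
FX sale $13 billion: the buying banks pay out of their reserve balances → −$13B.
Net: −10 + 3 − 13 = -$20 billion.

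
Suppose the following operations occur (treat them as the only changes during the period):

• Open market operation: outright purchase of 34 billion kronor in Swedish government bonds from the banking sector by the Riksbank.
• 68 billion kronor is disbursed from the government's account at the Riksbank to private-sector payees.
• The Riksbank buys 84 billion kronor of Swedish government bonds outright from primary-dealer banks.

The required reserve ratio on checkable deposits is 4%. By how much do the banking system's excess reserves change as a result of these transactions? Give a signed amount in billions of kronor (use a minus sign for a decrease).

OMO purchase (from banks) 34 billion kronor: reserves +34B, deposits 0.
Government spending 68 billion kronor: reserves +68B, deposits +68B.
OMO purchase (from banks) 84 billion kronor: reserves +84B, deposits 0.
Totals: Δreserves = +186B, Δdeposits = +68B.
Δrequired reserves = 4% × +68B = +2.72B.
Δexcess reserves = Δreserves − Δrequired = +186B − (+2.72B) = +183.28 billion.

+183.28 billion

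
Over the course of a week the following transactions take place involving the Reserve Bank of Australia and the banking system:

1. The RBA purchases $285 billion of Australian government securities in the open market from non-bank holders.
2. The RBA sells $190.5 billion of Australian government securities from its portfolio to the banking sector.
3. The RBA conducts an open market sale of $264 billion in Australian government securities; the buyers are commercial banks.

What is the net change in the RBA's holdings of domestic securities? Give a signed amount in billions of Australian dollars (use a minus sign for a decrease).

Asset purchase (from non-banks) $285 billion: securities added to the RBA's portfolio → +$285B.
OMO sale (to banks) $190.5 billion: securities removed from the RBA's portfolio → −$190.5B.
OMO sale (to banks) $264 billion: securities removed from the RBA's portfolio → −$264B.
Net: 285 − 190.5 − 264 = -$169.5 billion.

-$169.5 billion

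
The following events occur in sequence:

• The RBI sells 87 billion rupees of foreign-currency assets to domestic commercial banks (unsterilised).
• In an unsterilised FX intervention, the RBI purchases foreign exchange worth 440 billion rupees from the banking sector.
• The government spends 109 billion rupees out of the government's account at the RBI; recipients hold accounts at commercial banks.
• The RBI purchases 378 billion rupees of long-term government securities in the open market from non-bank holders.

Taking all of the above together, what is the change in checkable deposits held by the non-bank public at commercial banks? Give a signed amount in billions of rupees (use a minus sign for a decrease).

+487 billion

FX sale 87 billion rupees: the counterparty is a bank, so public deposits are unchanged → 0.
FX purchase 440 billion rupees: the counterparty is a bank, so public deposits are unchanged → 0.
Government spending 109 billion rupees: non-bank counterparties' bank balances rise → +109B.
Asset purchase (from non-banks) 378 billion rupees: non-bank counterparties' bank balances rise → +378B.
Net: 0 + 0 + 109 + 378 = +487 billion.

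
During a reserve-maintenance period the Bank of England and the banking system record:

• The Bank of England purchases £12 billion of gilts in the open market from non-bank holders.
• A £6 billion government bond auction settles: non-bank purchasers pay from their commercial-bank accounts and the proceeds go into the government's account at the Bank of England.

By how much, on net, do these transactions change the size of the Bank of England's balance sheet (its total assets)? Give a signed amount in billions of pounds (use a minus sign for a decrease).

Bank of England balance sheet:
  Assets:      Securities +£12B
  Liabilities: Bank reserves +£6B, Government deposits +£6B
Commercial banking system:
  Assets:      Reserves at CB +£6B
  Liabilities: Checkable deposits +£6B
Change in total Bank of England assets = +£12 billion.

+£12 billion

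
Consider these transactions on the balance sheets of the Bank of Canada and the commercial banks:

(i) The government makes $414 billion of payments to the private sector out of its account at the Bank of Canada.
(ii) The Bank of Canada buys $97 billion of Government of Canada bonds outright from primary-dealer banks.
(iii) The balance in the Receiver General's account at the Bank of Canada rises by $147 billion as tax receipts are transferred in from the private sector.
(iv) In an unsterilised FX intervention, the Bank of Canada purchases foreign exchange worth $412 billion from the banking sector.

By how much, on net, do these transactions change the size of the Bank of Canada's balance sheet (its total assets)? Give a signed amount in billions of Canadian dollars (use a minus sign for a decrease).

+$509 billion

Bank of Canada balance sheet:
  Assets:      Securities +$97B, Foreign assets +$412B
  Liabilities: Bank reserves +$776B, Government deposits −$267B
Commercial banking system:
  Assets:      Reserves at CB +$776B, Securities −$97B, Foreign assets −$412B
  Liabilities: Checkable deposits +$267B
Change in total Bank of Canada assets = +$509 billion.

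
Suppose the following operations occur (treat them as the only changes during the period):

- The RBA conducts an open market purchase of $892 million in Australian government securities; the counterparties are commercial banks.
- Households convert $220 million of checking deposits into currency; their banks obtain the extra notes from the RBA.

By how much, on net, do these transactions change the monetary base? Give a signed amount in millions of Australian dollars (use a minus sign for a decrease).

OMO purchase (from banks) $892 million: RBA balance sheet expands → +$892M.
Currency withdrawal $220 million: just a shift between currency and reserves — both are base money → 0.
Net: 892 + 0 = +$892 million.

+$892 million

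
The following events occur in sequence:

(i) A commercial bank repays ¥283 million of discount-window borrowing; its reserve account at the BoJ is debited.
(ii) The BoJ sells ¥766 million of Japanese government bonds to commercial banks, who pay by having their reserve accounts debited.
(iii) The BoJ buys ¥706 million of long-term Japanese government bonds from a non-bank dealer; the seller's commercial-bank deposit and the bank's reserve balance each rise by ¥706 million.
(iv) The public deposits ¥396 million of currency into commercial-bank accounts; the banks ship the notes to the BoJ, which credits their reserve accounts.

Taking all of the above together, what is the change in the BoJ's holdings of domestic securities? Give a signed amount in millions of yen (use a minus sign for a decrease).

-¥60 million

BoJ balance sheet:
  Assets:      Securities −¥60M, Loans to banks −¥283M
  Liabilities: Bank reserves +¥53M, Currency in circulation −¥396M
So the change in the BoJ's holdings of domestic securities is -¥60 million.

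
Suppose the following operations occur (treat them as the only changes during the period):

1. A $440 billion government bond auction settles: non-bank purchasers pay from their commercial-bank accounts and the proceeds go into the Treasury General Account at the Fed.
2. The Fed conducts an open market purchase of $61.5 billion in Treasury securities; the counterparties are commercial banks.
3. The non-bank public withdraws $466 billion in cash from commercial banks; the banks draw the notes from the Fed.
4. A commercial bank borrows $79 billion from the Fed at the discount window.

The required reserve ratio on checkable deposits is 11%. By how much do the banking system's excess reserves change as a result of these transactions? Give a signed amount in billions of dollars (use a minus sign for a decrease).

Government account inflow $440 billion: reserves −$440B, deposits −$440B.
OMO purchase (from banks) $61.5 billion: reserves +$61.5B, deposits 0.
Currency withdrawal $466 billion: reserves −$466B, deposits −$466B.
Discount-window loan $79 billion: reserves +$79B, deposits 0.
Totals: Δreserves = −$765.5B, Δdeposits = −$906B.
Δrequired reserves = 11% × −$906B = −$99.66B.
Δexcess reserves = Δreserves − Δrequired = −$765.5B − (−$99.66B) = -$665.84 billion.

-$665.84 billion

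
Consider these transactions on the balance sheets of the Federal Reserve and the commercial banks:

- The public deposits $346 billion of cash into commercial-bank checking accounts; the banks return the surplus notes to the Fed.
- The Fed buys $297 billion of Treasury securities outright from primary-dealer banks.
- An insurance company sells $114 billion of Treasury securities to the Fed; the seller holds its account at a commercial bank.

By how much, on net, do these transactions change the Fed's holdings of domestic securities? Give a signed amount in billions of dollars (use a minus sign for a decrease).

+$411 billion

Fed balance sheet:
  Assets:      Securities +$411B
  Liabilities: Bank reserves +$757B, Currency in circulation −$346B
Commercial banking system:
  Assets:      Reserves at CB +$757B, Securities −$297B
  Liabilities: Checkable deposits +$460B
So the change in the Fed's holdings of domestic securities is +$411 billion.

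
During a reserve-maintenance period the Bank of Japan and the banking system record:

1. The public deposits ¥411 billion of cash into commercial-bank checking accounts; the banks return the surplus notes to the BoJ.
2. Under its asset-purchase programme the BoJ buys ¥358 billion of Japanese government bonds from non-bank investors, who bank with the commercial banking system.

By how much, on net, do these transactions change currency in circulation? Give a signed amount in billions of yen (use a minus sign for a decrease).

-¥411 billion

BoJ balance sheet:
  Assets:      Securities +¥358B
  Liabilities: Bank reserves +¥769B, Currency in circulation −¥411B
So the change in currency in circulation is -¥411 billion.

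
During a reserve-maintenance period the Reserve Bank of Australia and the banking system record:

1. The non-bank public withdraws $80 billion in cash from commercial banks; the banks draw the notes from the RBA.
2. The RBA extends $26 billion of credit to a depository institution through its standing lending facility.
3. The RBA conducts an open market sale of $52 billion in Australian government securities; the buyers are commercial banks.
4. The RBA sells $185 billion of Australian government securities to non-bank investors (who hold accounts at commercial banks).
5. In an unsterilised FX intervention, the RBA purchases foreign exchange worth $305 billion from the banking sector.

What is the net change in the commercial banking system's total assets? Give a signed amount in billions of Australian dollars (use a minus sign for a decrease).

RBA balance sheet:
  Assets:      Securities −$237B, Loans to banks +$26B, Foreign assets +$305B
  Liabilities: Bank reserves +$14B, Currency in circulation +$80B
Commercial banking system:
  Assets:      Reserves at CB +$14B, Securities +$52B, Foreign assets −$305B
  Liabilities: Checkable deposits −$265B, Borrowings from CB +$26B
Change in total bank assets = -$239 billion.

-$239 billion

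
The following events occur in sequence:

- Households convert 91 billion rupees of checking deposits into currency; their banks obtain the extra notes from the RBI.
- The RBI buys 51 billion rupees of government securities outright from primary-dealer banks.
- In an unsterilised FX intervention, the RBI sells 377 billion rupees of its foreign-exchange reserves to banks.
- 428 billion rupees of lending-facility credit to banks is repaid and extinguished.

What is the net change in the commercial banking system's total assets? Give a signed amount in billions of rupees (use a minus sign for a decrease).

RBI balance sheet:
  Assets:      Securities +51B, Loans to banks −428B, Foreign assets −377B
  Liabilities: Bank reserves −845B, Currency in circulation +91B
Commercial banking system:
  Assets:      Reserves at CB −845B, Securities −51B, Foreign assets +377B
  Liabilities: Checkable deposits −91B, Borrowings from CB −428B
Change in total bank assets = -519 billion.

-519 billion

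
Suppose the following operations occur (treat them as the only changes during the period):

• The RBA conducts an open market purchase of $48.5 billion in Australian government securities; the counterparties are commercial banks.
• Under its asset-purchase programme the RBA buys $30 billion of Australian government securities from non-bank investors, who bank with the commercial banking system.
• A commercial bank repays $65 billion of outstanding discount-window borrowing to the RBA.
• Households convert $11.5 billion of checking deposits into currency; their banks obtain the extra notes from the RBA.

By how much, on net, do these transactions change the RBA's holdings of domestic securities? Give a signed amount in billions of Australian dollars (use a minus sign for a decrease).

RBA balance sheet:
  Assets:      Securities +$78.5B, Loans to banks −$65B
  Liabilities: Bank reserves +$2B, Currency in circulation +$11.5B
So the change in the RBA's holdings of domestic securities is +$78.5 billion.

+$78.5 billion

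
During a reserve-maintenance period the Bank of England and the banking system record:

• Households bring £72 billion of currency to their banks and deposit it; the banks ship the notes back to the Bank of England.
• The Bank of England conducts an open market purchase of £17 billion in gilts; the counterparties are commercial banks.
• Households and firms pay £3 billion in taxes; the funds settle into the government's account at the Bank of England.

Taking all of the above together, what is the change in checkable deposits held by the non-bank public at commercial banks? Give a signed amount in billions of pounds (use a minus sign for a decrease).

+£69 billion

Bank of England balance sheet:
  Assets:      Securities +£17B
  Liabilities: Bank reserves +£86B, Currency in circulation −£72B, Government deposits +£3B
Commercial banking system:
  Assets:      Reserves at CB +£86B, Securities −£17B
  Liabilities: Checkable deposits +£69B
So the change in checkable deposits held by the non-bank public at commercial banks is +£69 billion.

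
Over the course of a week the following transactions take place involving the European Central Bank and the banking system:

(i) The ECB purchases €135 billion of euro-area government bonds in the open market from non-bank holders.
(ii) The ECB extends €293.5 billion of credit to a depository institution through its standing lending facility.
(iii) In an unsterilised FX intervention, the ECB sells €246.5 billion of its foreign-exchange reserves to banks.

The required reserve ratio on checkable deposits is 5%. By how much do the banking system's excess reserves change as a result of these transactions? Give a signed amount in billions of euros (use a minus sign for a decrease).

Asset purchase (from non-banks) €135 billion: reserves +€135B, deposits +€135B.
Discount-window loan €293.5 billion: reserves +€293.5B, deposits 0.
FX sale €246.5 billion: reserves −€246.5B, deposits 0.
Totals: Δreserves = +€182B, Δdeposits = +€135B.
Δrequired reserves = 5% × +€135B = +€6.75B.
Δexcess reserves = Δreserves − Δrequired = +€182B − (+€6.75B) = +€175.25 billion.

+€175.25 billion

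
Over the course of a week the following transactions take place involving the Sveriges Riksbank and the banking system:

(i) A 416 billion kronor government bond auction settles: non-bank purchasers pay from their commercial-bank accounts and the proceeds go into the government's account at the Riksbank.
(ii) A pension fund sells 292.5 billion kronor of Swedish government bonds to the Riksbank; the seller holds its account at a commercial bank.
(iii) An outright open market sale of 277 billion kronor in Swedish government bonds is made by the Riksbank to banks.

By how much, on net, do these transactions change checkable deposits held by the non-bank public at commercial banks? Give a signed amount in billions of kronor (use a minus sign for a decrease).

-123.5 billion

Riksbank balance sheet:
  Assets:      Securities +15.5B
  Liabilities: Bank reserves −400.5B, Government deposits +416B
Commercial banking system:
  Assets:      Reserves at CB −400.5B, Securities +277B
  Liabilities: Checkable deposits −123.5B
So the change in checkable deposits held by the non-bank public at commercial banks is -123.5 billion.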